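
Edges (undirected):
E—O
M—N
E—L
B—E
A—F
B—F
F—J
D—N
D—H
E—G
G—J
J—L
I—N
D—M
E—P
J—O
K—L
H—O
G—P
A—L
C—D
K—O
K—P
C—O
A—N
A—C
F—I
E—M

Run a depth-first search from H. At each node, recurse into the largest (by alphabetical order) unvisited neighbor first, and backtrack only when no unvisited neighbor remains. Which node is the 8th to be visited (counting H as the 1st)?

Visit H
H → O
O → K
K → P
P → G
G → J
J → L
L → E
E → M
M → N
N → I
I → F
F → B
F → A
A → C
C → D

Visit order: H, O, K, P, G, J, L, E, M, N, I, F, B, A, C, D

E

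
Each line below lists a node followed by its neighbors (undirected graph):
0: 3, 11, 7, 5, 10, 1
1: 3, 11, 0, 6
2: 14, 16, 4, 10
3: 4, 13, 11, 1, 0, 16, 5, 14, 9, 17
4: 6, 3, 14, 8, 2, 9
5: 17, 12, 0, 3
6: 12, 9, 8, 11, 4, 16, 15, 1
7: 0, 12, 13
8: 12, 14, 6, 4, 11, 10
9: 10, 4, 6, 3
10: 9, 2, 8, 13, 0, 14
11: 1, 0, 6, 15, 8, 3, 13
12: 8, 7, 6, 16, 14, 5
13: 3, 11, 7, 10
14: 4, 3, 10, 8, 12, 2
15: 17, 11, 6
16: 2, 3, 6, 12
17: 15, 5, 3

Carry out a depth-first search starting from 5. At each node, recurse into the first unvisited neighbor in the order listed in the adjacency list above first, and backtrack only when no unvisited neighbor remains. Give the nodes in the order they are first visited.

5 → 17 → 15 → 11 → 1 → 3 → 4 → 6 → 12 → 8 → 14 → 10 → 9 → 2 → 16 → 13 → 7 → 0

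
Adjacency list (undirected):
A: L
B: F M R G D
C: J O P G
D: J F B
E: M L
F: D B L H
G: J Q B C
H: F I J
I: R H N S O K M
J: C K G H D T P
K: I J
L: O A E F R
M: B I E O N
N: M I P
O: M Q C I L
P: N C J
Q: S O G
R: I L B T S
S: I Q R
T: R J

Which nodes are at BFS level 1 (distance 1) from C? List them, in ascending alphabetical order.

G, J, O, P

Level 0: C
Level 1: G, J, O, P
Level 2: B, D, H, I, K, L, M, N, Q, T
Level 3: A, E, F, R, S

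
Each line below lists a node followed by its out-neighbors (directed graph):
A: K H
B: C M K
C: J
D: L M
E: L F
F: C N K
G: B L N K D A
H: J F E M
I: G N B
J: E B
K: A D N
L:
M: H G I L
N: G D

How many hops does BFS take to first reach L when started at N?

Level 0: N
Level 1: D, G
Level 2: A, B, K, L, M
Level 3: C, H, I
Level 4: E, F, J
L first appears at level 2.

2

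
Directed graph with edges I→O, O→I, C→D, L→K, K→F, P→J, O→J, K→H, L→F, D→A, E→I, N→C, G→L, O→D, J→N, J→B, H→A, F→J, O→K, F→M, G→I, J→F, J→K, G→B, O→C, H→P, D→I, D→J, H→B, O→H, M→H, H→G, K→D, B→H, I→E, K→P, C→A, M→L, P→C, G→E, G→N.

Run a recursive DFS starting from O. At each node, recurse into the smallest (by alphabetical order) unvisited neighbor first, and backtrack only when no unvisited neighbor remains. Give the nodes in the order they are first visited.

O -> C -> A -> D -> I -> E -> J -> B -> H -> G -> L -> F -> M -> K -> P -> N

Visit O
O → C
C → A
C → D
D → I
I → E
D → J
J → B
B → H
H → G
G → L
L → F
F → M
L → K
K → P
G → N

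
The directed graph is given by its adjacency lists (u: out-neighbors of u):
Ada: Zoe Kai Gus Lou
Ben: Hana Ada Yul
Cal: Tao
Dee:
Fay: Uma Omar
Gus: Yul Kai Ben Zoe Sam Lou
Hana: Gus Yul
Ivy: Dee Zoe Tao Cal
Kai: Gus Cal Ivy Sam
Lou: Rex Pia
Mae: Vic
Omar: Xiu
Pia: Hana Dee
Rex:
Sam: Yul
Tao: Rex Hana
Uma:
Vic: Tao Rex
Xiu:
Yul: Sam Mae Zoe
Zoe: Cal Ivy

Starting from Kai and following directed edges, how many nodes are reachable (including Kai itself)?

17

BFS from Kai visits: Kai, Gus, Cal, Ivy, Sam, Yul, Ben, Zoe, Lou, Tao, Dee, Mae, Hana, Ada, Rex, Pia, Vic
Reachable nodes: 17 of 21 total.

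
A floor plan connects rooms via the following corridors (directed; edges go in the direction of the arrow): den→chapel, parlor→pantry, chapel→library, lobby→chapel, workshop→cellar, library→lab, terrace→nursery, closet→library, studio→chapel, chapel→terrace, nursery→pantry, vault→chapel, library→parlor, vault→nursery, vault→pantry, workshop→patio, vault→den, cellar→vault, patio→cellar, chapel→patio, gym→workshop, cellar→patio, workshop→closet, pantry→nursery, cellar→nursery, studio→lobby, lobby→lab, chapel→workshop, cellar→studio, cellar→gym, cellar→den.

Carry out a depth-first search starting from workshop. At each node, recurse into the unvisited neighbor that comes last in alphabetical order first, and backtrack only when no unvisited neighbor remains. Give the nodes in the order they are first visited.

workshop patio cellar vault pantry nursery den chapel terrace library parlor lab studio lobby gym closet

Visit workshop
workshop → patio
patio → cellar
cellar → vault
vault → pantry
pantry → nursery
vault → den
den → chapel
chapel → terrace
chapel → library
library → parlor
library → lab
cellar → studio
studio → lobby
cellar → gym
workshop → closet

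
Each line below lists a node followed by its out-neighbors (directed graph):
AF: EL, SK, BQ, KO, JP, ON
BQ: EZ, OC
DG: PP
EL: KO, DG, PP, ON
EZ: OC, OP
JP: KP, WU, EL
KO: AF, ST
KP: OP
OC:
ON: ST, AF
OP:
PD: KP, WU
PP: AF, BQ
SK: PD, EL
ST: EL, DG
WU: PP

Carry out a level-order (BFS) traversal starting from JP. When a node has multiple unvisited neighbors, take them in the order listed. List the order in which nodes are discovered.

JP -> KP -> WU -> EL -> OP -> PP -> KO -> DG -> ON -> AF -> BQ -> ST -> SK -> EZ -> OC -> PD

Visit JP; enqueue KP, WU, EL → queue [KP, WU, EL]
Visit KP; enqueue OP → queue [WU, EL, OP]
Visit WU; enqueue PP → queue [EL, OP, PP]
Visit EL; enqueue KO, DG, ON → queue [OP, PP, KO, DG, ON]
Visit OP → queue [PP, KO, DG, ON]
Visit PP; enqueue AF, BQ → queue [KO, DG, ON, AF, BQ]
Visit KO; enqueue ST → queue [DG, ON, AF, BQ, ST]
Visit DG → queue [ON, AF, BQ, ST]
Visit ON → queue [AF, BQ, ST]
Visit AF; enqueue SK → queue [BQ, ST, SK]
Visit BQ; enqueue EZ, OC → queue [ST, SK, EZ, OC]
Visit ST → queue [SK, EZ, OC]
Visit SK; enqueue PD → queue [EZ, OC, PD]
Visit EZ → queue [OC, PD]
Visit OC → queue [PD]
Visit PD → queue []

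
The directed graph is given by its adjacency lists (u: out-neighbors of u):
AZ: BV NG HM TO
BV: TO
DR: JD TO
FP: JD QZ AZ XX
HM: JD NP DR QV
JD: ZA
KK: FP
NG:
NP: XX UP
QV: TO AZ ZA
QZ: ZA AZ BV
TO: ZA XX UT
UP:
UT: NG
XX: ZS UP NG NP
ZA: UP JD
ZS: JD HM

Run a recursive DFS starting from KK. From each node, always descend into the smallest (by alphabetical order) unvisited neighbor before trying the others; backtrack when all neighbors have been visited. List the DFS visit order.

KK, FP, AZ, BV, TO, UT, NG, XX, NP, UP, ZS, HM, DR, JD, ZA, QV, QZ

Visit KK
KK → FP
FP → AZ
AZ → BV
BV → TO
TO → UT
UT → NG
TO → XX
XX → NP
NP → UP
XX → ZS
ZS → HM
HM → DR
DR → JD
JD → ZA
HM → QV
FP → QZ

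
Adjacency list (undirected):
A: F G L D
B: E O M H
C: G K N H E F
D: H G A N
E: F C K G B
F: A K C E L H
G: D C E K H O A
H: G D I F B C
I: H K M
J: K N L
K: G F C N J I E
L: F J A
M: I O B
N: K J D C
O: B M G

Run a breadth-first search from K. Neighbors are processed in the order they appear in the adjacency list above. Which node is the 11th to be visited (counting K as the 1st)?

Visit K; enqueue G, F, C, N, J, I, E → queue [G, F, C, N, J, I, E]
Visit G; enqueue D, H, O, A → queue [F, C, N, J, I, E, D, H, O, A]
Visit F; enqueue L → queue [C, N, J, I, E, D, H, O, A, L]
Visit C → queue [N, J, I, E, D, H, O, A, L]
Visit N → queue [J, I, E, D, H, O, A, L]
Visit J → queue [I, E, D, H, O, A, L]
Visit I; enqueue M → queue [E, D, H, O, A, L, M]
Visit E; enqueue B → queue [D, H, O, A, L, M, B]
Visit D → queue [H, O, A, L, M, B]
Visit H → queue [O, A, L, M, B]
Visit O → queue [A, L, M, B]
Visit A → queue [L, M, B]
Visit L → queue [M, B]
Visit M → queue [B]
Visit B → queue []

Visit order: K, G, F, C, N, J, I, E, D, H, O, A, L, M, B

O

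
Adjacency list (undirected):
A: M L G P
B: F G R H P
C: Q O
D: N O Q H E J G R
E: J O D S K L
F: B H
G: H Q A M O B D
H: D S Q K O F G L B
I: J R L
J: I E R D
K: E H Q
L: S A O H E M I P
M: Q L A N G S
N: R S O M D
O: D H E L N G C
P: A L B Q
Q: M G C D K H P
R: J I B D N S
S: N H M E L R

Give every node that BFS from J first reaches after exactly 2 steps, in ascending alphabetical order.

Level 0: J
Level 1: D, E, I, R
Level 2: B, G, H, K, L, N, O, Q, S
Level 3: A, C, F, M, P

B, G, H, K, L, N, O, Q, S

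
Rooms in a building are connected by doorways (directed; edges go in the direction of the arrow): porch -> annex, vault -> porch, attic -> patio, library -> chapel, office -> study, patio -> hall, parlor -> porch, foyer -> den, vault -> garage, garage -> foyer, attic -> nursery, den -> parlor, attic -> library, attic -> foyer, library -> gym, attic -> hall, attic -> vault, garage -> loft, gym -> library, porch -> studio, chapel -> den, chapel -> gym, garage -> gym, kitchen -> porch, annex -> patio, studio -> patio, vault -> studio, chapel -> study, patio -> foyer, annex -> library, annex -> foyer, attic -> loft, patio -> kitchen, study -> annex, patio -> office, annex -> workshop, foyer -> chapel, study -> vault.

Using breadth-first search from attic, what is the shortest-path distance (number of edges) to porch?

2

Level 0: attic
Level 1: foyer, hall, library, loft, nursery, patio, vault
Level 2: chapel, den, garage, gym, kitchen, office, porch, studio
Level 3: annex, parlor, study
Level 4: workshop
porch first appears at level 2.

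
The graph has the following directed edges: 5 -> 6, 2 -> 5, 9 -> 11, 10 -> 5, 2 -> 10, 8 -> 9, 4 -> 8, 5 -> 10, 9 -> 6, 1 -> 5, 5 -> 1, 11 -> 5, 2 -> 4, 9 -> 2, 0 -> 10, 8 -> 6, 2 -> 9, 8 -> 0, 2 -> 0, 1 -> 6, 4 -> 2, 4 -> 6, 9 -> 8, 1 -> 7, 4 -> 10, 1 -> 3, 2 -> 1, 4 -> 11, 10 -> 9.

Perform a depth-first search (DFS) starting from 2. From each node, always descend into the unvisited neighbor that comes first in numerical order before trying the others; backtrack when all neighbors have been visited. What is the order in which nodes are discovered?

2 -> 0 -> 10 -> 5 -> 1 -> 3 -> 6 -> 7 -> 9 -> 8 -> 11 -> 4

Visit 2
2 → 0
0 → 10
10 → 5
5 → 1
1 → 3
1 → 6
1 → 7
10 → 9
9 → 8
9 → 11
2 → 4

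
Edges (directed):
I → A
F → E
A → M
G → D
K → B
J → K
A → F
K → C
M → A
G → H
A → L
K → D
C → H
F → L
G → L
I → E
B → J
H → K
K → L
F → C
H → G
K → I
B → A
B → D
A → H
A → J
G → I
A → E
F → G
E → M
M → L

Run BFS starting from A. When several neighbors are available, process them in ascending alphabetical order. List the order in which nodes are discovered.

A → E → F → H → J → L → M → C → G → K → D → I → B

Visit A; enqueue E, F, H, J, L, M → queue [E, F, H, J, L, M]
Visit E → queue [F, H, J, L, M]
Visit F; enqueue C, G → queue [H, J, L, M, C, G]
Visit H; enqueue K → queue [J, L, M, C, G, K]
Visit J → queue [L, M, C, G, K]
Visit L → queue [M, C, G, K]
Visit M → queue [C, G, K]
Visit C → queue [G, K]
Visit G; enqueue D, I → queue [K, D, I]
Visit K; enqueue B → queue [D, I, B]
Visit D → queue [I, B]
Visit I → queue [B]
Visit B → queue []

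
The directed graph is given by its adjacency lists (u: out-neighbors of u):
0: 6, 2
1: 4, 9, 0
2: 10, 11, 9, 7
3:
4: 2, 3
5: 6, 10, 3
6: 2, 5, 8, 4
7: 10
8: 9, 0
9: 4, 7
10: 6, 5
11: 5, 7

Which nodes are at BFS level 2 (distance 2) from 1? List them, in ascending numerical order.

Level 0: 1
Level 1: 0, 4, 9
Level 2: 2, 3, 6, 7
Level 3: 5, 8, 10, 11

2, 3, 6, 7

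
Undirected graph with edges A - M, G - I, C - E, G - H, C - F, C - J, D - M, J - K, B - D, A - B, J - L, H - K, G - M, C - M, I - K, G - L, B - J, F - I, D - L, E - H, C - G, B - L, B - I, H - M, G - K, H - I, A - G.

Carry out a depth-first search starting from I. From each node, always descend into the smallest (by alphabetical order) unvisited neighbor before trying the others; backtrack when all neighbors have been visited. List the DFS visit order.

I -> B -> A -> G -> C -> E -> H -> K -> J -> L -> D -> M -> F

Visit I
I → B
B → A
A → G
G → C
C → E
E → H
H → K
K → J
J → L
L → D
D → M
C → F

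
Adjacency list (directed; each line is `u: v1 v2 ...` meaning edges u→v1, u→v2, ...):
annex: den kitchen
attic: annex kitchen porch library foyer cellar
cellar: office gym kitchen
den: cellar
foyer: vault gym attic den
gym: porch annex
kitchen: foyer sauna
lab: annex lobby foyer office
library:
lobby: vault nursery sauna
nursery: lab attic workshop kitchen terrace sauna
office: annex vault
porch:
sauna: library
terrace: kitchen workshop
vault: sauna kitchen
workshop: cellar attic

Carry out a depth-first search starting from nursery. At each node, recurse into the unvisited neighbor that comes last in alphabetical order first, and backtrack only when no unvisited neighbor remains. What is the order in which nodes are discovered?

Visit nursery
nursery → workshop
workshop → cellar
cellar → office
office → vault
vault → sauna
sauna → library
vault → kitchen
kitchen → foyer
foyer → gym
gym → porch
gym → annex
annex → den
foyer → attic
nursery → terrace
nursery → lab
lab → lobby

nursery -> workshop -> cellar -> office -> vault -> sauna -> library -> kitchen -> foyer -> gym -> porch -> annex -> den -> attic -> terrace -> lab -> lobby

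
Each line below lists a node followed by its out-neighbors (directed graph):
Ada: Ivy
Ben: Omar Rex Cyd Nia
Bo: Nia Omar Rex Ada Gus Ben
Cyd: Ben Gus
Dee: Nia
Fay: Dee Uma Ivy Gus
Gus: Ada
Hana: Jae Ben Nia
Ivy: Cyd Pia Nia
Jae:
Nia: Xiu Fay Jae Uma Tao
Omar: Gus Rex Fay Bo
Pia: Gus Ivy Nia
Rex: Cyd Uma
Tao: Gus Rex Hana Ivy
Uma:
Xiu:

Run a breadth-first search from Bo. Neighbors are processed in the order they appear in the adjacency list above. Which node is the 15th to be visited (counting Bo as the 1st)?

Visit Bo; enqueue Nia, Omar, Rex, Ada, Gus, Ben → queue [Nia, Omar, Rex, Ada, Gus, Ben]
Visit Nia; enqueue Xiu, Fay, Jae, Uma, Tao → queue [Omar, Rex, Ada, Gus, Ben, Xiu, Fay, Jae, Uma, Tao]
Visit Omar → queue [Rex, Ada, Gus, Ben, Xiu, Fay, Jae, Uma, Tao]
Visit Rex; enqueue Cyd → queue [Ada, Gus, Ben, Xiu, Fay, Jae, Uma, Tao, Cyd]
Visit Ada; enqueue Ivy → queue [Gus, Ben, Xiu, Fay, Jae, Uma, Tao, Cyd, Ivy]
Visit Gus → queue [Ben, Xiu, Fay, Jae, Uma, Tao, Cyd, Ivy]
Visit Ben → queue [Xiu, Fay, Jae, Uma, Tao, Cyd, Ivy]
Visit Xiu → queue [Fay, Jae, Uma, Tao, Cyd, Ivy]
Visit Fay; enqueue Dee → queue [Jae, Uma, Tao, Cyd, Ivy, Dee]
Visit Jae → queue [Uma, Tao, Cyd, Ivy, Dee]
Visit Uma → queue [Tao, Cyd, Ivy, Dee]
Visit Tao; enqueue Hana → queue [Cyd, Ivy, Dee, Hana]
Visit Cyd → queue [Ivy, Dee, Hana]
Visit Ivy; enqueue Pia → queue [Dee, Hana, Pia]
Visit Dee → queue [Hana, Pia]
Visit Hana → queue [Pia]
Visit Pia → queue []

Visit order: Bo, Nia, Omar, Rex, Ada, Gus, Ben, Xiu, Fay, Jae, Uma, Tao, Cyd, Ivy, Dee, Hana, Pia

Dee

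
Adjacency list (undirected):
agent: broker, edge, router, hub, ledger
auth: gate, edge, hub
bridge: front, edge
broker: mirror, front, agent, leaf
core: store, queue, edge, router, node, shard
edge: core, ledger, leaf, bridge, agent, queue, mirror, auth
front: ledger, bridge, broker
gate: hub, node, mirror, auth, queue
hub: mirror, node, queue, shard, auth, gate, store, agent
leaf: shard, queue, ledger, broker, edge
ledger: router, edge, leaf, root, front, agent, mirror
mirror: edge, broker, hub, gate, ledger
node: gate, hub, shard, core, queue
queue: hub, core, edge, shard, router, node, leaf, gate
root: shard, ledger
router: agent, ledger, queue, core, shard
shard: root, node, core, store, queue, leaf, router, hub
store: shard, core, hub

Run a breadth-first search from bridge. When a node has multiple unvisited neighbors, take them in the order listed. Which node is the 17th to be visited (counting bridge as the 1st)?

Visit bridge; enqueue front, edge → queue [front, edge]
Visit front; enqueue ledger, broker → queue [edge, ledger, broker]
Visit edge; enqueue core, leaf, agent, queue, mirror, auth → queue [ledger, broker, core, leaf, agent, queue, mirror, auth]
Visit ledger; enqueue router, root → queue [broker, core, leaf, agent, queue, mirror, auth, router, root]
Visit broker → queue [core, leaf, agent, queue, mirror, auth, router, root]
Visit core; enqueue store, node, shard → queue [leaf, agent, queue, mirror, auth, router, root, store, node, shard]
Visit leaf → queue [agent, queue, mirror, auth, router, root, store, node, shard]
Visit agent; enqueue hub → queue [queue, mirror, auth, router, root, store, node, shard, hub]
Visit queue; enqueue gate → queue [mirror, auth, router, root, store, node, shard, hub, gate]
Visit mirror → queue [auth, router, root, store, node, shard, hub, gate]
Visit auth → queue [router, root, store, node, shard, hub, gate]
Visit router → queue [root, store, node, shard, hub, gate]
Visit root → queue [store, node, shard, hub, gate]
Visit store → queue [node, shard, hub, gate]
Visit node → queue [shard, hub, gate]
Visit shard → queue [hub, gate]
Visit hub → queue [gate]
Visit gate → queue []

Visit order: bridge, front, edge, ledger, broker, core, leaf, agent, queue, mirror, auth, router, root, store, node, shard, hub, gate

hub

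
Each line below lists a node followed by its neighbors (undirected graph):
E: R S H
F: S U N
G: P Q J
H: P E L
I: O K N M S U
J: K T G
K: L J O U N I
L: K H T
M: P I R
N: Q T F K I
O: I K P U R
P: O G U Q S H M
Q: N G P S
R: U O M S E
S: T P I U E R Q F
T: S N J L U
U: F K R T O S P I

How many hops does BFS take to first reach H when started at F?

3

Level 0: F
Level 1: N, S, U
Level 2: E, I, K, O, P, Q, R, T
Level 3: G, H, J, L, M
H first appears at level 3.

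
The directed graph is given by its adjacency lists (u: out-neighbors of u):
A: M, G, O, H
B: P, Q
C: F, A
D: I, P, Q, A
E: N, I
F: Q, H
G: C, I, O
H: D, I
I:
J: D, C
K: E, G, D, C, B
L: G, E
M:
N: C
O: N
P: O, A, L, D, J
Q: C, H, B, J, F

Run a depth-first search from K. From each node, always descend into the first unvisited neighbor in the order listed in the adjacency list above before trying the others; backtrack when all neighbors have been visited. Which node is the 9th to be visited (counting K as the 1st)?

Visit K
K → E
E → N
N → C
C → F
F → Q
Q → H
H → D
D → I
D → P
P → O
P → A
A → M
A → G
P → L
P → J
Q → B

Visit order: K, E, N, C, F, Q, H, D, I, P, O, A, M, G, L, J, B

I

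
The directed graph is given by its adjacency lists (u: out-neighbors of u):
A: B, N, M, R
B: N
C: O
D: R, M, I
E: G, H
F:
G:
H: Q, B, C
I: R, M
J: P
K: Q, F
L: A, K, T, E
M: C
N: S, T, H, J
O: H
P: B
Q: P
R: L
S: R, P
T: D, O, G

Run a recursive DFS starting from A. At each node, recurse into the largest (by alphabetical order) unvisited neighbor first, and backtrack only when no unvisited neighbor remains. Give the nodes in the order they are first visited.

A R L T O H Q P B N S J C G D M I K F E

Visit A
A → R
R → L
L → T
T → O
O → H
H → Q
Q → P
P → B
B → N
N → S
N → J
H → C
T → G
T → D
D → M
D → I
L → K
K → F
L → E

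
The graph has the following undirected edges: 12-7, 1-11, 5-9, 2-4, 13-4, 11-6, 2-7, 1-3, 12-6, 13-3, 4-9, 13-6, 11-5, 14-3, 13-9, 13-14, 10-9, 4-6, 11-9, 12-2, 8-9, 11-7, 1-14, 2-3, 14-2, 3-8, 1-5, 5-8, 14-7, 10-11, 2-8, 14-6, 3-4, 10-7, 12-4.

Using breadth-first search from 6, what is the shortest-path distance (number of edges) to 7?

2

Level 0: 6
Level 1: 4, 11, 12, 13, 14
Level 2: 1, 2, 3, 5, 7, 9, 10
Level 3: 8
7 first appears at level 2.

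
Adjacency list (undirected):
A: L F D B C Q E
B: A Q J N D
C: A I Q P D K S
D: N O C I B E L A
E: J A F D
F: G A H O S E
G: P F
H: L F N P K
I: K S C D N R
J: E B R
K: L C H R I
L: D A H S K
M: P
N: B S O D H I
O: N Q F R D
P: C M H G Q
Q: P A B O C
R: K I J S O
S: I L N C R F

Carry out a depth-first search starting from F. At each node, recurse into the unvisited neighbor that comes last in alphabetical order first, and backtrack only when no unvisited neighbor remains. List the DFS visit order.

F S R O Q P M H N I K L D E J B A C G

Visit F
F → S
S → R
R → O
O → Q
Q → P
P → M
P → H
H → N
N → I
I → K
K → L
L → D
D → E
E → J
J → B
B → A
A → C
P → G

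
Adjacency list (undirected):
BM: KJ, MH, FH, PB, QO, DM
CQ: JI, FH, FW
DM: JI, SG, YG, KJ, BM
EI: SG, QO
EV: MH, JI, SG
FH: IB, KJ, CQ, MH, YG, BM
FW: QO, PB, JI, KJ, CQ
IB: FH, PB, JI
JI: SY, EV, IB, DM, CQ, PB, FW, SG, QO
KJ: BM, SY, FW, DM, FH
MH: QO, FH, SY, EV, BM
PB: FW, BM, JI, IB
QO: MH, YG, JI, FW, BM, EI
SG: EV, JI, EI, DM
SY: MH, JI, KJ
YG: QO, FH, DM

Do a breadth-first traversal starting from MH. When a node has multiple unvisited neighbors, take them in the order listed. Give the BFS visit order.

MH -> QO -> FH -> SY -> EV -> BM -> YG -> JI -> FW -> EI -> IB -> KJ -> CQ -> SG -> PB -> DM

Visit MH; enqueue QO, FH, SY, EV, BM → queue [QO, FH, SY, EV, BM]
Visit QO; enqueue YG, JI, FW, EI → queue [FH, SY, EV, BM, YG, JI, FW, EI]
Visit FH; enqueue IB, KJ, CQ → queue [SY, EV, BM, YG, JI, FW, EI, IB, KJ, CQ]
Visit SY → queue [EV, BM, YG, JI, FW, EI, IB, KJ, CQ]
Visit EV; enqueue SG → queue [BM, YG, JI, FW, EI, IB, KJ, CQ, SG]
Visit BM; enqueue PB, DM → queue [YG, JI, FW, EI, IB, KJ, CQ, SG, PB, DM]
Visit YG → queue [JI, FW, EI, IB, KJ, CQ, SG, PB, DM]
Visit JI → queue [FW, EI, IB, KJ, CQ, SG, PB, DM]
Visit FW → queue [EI, IB, KJ, CQ, SG, PB, DM]
Visit EI → queue [IB, KJ, CQ, SG, PB, DM]
Visit IB → queue [KJ, CQ, SG, PB, DM]
Visit KJ → queue [CQ, SG, PB, DM]
Visit CQ → queue [SG, PB, DM]
Visit SG → queue [PB, DM]
Visit PB → queue [DM]
Visit DM → queue []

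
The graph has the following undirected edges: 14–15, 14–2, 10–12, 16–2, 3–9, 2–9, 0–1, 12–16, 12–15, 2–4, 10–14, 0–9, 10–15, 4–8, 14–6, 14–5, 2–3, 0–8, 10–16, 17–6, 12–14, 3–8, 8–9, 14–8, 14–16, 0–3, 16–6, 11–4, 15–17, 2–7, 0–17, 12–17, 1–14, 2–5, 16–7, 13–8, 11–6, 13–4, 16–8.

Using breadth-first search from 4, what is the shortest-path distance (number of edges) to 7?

2

Level 0: 4
Level 1: 2, 8, 11, 13
Level 2: 0, 3, 5, 6, 7, 9, 14, 16
Level 3: 1, 10, 12, 15, 17
7 first appears at level 2.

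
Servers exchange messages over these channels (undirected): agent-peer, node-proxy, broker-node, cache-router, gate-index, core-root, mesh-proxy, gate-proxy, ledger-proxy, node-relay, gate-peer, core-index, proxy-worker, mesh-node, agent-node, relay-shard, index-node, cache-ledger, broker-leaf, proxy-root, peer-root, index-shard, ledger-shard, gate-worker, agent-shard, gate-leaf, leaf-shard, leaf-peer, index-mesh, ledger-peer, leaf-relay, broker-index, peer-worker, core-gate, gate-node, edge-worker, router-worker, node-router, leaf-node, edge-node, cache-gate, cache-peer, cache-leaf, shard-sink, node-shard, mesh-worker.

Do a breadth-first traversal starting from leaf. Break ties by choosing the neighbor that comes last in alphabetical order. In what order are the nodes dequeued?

leaf → shard → relay → peer → node → gate → cache → broker → sink → ledger → index → agent → worker → root → router → proxy → mesh → edge → core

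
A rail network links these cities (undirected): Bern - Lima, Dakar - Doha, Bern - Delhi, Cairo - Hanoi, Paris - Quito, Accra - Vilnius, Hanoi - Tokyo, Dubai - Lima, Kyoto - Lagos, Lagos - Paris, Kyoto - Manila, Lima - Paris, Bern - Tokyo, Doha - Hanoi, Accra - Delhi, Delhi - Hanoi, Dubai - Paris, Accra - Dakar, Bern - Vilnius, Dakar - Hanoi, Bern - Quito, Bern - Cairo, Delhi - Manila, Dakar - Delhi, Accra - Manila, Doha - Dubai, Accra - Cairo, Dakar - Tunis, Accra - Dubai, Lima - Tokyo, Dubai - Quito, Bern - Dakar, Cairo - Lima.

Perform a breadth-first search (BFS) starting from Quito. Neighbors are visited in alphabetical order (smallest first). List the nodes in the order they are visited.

Quito, Bern, Dubai, Paris, Cairo, Dakar, Delhi, Lima, Tokyo, Vilnius, Accra, Doha, Lagos, Hanoi, Tunis, Manila, Kyoto

Visit Quito; enqueue Bern, Dubai, Paris → queue [Bern, Dubai, Paris]
Visit Bern; enqueue Cairo, Dakar, Delhi, Lima, Tokyo, Vilnius → queue [Dubai, Paris, Cairo, Dakar, Delhi, Lima, Tokyo, Vilnius]
Visit Dubai; enqueue Accra, Doha → queue [Paris, Cairo, Dakar, Delhi, Lima, Tokyo, Vilnius, Accra, Doha]
Visit Paris; enqueue Lagos → queue [Cairo, Dakar, Delhi, Lima, Tokyo, Vilnius, Accra, Doha, Lagos]
Visit Cairo; enqueue Hanoi → queue [Dakar, Delhi, Lima, Tokyo, Vilnius, Accra, Doha, Lagos, Hanoi]
Visit Dakar; enqueue Tunis → queue [Delhi, Lima, Tokyo, Vilnius, Accra, Doha, Lagos, Hanoi, Tunis]
Visit Delhi; enqueue Manila → queue [Lima, Tokyo, Vilnius, Accra, Doha, Lagos, Hanoi, Tunis, Manila]
Visit Lima → queue [Tokyo, Vilnius, Accra, Doha, Lagos, Hanoi, Tunis, Manila]
Visit Tokyo → queue [Vilnius, Accra, Doha, Lagos, Hanoi, Tunis, Manila]
Visit Vilnius → queue [Accra, Doha, Lagos, Hanoi, Tunis, Manila]
Visit Accra → queue [Doha, Lagos, Hanoi, Tunis, Manila]
Visit Doha → queue [Lagos, Hanoi, Tunis, Manila]
Visit Lagos; enqueue Kyoto → queue [Hanoi, Tunis, Manila, Kyoto]
Visit Hanoi → queue [Tunis, Manila, Kyoto]
Visit Tunis → queue [Manila, Kyoto]
Visit Manila → queue [Kyoto]
Visit Kyoto → queue []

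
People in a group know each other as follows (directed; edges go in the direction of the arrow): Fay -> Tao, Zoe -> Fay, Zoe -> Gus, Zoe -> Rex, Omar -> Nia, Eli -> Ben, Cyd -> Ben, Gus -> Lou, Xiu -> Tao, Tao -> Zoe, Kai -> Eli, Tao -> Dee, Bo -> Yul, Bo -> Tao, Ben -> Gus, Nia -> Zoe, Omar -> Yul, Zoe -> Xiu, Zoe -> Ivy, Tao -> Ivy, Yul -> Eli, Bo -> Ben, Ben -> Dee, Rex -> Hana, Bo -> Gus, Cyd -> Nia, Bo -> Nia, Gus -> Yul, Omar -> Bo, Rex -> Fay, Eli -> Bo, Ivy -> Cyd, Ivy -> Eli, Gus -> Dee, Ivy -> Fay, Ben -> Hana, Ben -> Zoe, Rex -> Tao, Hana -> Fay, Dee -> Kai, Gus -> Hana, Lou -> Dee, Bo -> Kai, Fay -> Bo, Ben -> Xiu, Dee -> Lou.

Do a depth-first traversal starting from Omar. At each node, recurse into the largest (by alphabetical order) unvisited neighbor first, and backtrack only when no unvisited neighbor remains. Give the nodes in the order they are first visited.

Omar, Yul, Eli, Bo, Tao, Zoe, Xiu, Rex, Hana, Fay, Ivy, Cyd, Nia, Ben, Gus, Lou, Dee, Kai

Visit Omar
Omar → Yul
Yul → Eli
Eli → Bo
Bo → Tao
Tao → Zoe
Zoe → Xiu
Zoe → Rex
Rex → Hana
Hana → Fay
Zoe → Ivy
Ivy → Cyd
Cyd → Nia
Cyd → Ben
Ben → Gus
Gus → Lou
Lou → Dee
Dee → Kai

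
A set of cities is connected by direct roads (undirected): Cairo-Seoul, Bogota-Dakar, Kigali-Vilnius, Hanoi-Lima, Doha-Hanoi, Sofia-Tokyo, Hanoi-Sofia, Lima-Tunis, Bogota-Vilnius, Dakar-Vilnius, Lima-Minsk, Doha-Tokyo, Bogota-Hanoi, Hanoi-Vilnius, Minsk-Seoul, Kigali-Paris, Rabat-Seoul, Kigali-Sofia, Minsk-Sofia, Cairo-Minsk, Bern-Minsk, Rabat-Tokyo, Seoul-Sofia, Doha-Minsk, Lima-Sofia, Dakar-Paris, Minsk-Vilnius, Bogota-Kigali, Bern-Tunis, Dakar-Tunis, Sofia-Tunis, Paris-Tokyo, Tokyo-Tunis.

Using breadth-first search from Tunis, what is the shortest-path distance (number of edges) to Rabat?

2

Level 0: Tunis
Level 1: Bern, Dakar, Lima, Sofia, Tokyo
Level 2: Bogota, Doha, Hanoi, Kigali, Minsk, Paris, Rabat, Seoul, Vilnius
Level 3: Cairo
Rabat first appears at level 2.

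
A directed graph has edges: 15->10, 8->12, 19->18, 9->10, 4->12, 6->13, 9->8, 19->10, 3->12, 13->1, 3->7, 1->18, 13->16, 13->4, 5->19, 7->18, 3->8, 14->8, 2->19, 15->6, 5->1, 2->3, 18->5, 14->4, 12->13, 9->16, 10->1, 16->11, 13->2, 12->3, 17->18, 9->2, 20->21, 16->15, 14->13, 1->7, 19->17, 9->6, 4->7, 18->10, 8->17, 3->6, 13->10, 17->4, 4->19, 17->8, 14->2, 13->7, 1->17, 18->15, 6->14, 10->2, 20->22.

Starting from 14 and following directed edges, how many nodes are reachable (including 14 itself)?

BFS from 14 visits: 14, 2, 4, 8, 13, 3, 19, 7, 12, 17, 1, 10, 16, 6, 18, 11, 15, 5
Reachable nodes: 18 of 22 total.

18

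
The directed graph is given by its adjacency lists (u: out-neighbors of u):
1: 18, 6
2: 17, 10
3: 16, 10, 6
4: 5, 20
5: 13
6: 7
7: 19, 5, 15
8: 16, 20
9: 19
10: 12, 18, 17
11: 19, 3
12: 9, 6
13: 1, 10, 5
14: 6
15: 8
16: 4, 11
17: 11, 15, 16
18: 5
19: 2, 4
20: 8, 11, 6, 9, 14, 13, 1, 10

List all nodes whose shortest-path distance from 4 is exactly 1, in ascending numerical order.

5, 20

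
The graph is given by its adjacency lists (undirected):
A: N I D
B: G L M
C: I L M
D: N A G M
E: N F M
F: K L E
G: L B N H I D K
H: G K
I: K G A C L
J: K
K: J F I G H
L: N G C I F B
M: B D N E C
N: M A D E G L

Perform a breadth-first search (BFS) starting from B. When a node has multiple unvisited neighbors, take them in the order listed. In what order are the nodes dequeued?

B G L M N H I D K C F E A J

Visit B; enqueue G, L, M → queue [G, L, M]
Visit G; enqueue N, H, I, D, K → queue [L, M, N, H, I, D, K]
Visit L; enqueue C, F → queue [M, N, H, I, D, K, C, F]
Visit M; enqueue E → queue [N, H, I, D, K, C, F, E]
Visit N; enqueue A → queue [H, I, D, K, C, F, E, A]
Visit H → queue [I, D, K, C, F, E, A]
Visit I → queue [D, K, C, F, E, A]
Visit D → queue [K, C, F, E, A]
Visit K; enqueue J → queue [C, F, E, A, J]
Visit C → queue [F, E, A, J]
Visit F → queue [E, A, J]
Visit E → queue [A, J]
Visit A → queue [J]
Visit J → queue []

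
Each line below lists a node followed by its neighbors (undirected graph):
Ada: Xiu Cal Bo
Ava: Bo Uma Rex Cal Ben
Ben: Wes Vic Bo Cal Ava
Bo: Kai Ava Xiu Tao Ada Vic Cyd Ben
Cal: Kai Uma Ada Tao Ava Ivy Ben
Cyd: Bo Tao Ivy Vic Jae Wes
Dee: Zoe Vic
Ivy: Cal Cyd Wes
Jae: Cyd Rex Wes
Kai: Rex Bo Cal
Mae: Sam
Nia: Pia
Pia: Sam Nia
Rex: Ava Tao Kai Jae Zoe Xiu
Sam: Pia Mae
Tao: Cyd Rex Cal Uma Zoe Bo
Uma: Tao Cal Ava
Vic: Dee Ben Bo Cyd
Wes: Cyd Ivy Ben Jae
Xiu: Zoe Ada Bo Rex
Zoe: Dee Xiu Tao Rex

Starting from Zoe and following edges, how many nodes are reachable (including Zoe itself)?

17

BFS from Zoe visits: Zoe, Dee, Xiu, Tao, Rex, Vic, Ada, Bo, Cyd, Cal, Uma, Ava, Kai, Jae, Ben, Ivy, Wes
Reachable nodes: 17 of 21 total.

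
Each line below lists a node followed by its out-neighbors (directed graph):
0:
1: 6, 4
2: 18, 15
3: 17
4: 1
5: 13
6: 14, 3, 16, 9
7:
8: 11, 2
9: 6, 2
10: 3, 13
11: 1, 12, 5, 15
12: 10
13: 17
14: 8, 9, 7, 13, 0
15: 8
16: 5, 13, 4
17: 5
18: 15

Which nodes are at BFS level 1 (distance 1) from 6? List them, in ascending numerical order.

3, 9, 14, 16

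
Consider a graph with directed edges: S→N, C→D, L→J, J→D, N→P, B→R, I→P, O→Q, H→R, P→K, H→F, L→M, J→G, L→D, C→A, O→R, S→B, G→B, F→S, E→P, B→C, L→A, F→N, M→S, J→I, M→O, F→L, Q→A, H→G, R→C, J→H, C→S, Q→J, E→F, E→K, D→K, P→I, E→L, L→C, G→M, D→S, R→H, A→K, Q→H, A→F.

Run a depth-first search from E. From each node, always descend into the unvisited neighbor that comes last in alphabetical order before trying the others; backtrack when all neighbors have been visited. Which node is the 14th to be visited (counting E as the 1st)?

C

Visit E
E → P
P → K
P → I
E → L
L → M
M → S
S → N
S → B
B → R
R → H
H → G
H → F
R → C
C → D
C → A
M → O
O → Q
Q → J

Visit order: E, P, K, I, L, M, S, N, B, R, H, G, F, C, D, A, O, Q, J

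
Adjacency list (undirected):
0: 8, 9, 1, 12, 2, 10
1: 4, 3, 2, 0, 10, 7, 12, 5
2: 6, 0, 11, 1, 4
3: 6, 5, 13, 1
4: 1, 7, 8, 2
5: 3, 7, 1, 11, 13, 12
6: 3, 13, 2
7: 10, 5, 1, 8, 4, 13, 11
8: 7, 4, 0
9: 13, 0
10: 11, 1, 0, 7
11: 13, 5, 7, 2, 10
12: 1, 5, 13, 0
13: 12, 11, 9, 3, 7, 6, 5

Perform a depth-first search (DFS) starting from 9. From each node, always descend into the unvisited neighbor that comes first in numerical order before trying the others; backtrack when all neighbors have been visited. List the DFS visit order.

9, 0, 1, 2, 4, 7, 5, 3, 6, 13, 11, 10, 12, 8

Visit 9
9 → 0
0 → 1
1 → 2
2 → 4
4 → 7
7 → 5
5 → 3
3 → 6
6 → 13
13 → 11
11 → 10
13 → 12
7 → 8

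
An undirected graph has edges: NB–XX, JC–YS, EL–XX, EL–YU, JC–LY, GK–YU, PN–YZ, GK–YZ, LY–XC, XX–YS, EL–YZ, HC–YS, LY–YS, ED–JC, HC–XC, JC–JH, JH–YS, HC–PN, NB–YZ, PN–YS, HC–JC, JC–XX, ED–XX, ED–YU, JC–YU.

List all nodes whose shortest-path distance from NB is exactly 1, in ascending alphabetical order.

Level 0: NB
Level 1: XX, YZ
Level 2: ED, EL, GK, JC, PN, YS
Level 3: HC, JH, LY, YU
Level 4: XC

XX, YZ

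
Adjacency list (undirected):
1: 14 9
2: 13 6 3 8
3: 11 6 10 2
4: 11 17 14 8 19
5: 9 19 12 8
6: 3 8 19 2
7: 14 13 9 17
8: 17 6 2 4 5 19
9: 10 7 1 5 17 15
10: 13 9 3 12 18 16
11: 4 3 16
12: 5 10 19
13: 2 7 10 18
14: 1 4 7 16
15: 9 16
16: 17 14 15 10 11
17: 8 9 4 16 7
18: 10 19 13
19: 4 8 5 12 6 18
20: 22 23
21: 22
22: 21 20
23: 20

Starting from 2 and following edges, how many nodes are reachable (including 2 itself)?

BFS from 2 visits: 2, 13, 6, 3, 8, 7, 10, 18, 19, 11, 17, 4, 5, 14, 9, 12, 16, 1, 15
Reachable nodes: 19 of 23 total.

19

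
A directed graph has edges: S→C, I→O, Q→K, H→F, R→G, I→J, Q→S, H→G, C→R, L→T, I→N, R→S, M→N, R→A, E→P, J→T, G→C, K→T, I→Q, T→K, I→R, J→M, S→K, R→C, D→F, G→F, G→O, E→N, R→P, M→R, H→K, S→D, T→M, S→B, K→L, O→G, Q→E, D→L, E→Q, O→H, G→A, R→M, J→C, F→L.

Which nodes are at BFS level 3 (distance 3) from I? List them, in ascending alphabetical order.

Level 0: I
Level 1: J, N, O, Q, R
Level 2: A, C, E, G, H, K, M, P, S, T
Level 3: B, D, F, L

B, D, F, L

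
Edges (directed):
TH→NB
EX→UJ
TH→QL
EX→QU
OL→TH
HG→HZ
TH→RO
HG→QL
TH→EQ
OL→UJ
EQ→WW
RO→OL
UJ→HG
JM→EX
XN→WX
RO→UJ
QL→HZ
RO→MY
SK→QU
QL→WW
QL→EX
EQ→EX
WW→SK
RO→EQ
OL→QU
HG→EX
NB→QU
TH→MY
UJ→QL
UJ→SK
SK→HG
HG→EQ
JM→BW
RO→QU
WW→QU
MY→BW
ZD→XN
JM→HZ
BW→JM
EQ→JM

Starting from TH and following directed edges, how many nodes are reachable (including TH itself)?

16

BFS from TH visits: TH, EQ, MY, NB, QL, RO, EX, JM, WW, BW, QU, HZ, OL, UJ, SK, HG
Reachable nodes: 16 of 19 total.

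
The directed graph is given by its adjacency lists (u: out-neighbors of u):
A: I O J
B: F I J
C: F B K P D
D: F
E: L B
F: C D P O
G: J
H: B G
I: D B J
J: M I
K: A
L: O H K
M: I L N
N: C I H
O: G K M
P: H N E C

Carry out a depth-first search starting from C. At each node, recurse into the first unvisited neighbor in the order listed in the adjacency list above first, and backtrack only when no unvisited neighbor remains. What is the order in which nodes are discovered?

C, F, D, P, H, B, I, J, M, L, O, G, K, A, N, E

Visit C
C → F
F → D
F → P
P → H
H → B
B → I
I → J
J → M
M → L
L → O
O → G
O → K
K → A
M → N
P → E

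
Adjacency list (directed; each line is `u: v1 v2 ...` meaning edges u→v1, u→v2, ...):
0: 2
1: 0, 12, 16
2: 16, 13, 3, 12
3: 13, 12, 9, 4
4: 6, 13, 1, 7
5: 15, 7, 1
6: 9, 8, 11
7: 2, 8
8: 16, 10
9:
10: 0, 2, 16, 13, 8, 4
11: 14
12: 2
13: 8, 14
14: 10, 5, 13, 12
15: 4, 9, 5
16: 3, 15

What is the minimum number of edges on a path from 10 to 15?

2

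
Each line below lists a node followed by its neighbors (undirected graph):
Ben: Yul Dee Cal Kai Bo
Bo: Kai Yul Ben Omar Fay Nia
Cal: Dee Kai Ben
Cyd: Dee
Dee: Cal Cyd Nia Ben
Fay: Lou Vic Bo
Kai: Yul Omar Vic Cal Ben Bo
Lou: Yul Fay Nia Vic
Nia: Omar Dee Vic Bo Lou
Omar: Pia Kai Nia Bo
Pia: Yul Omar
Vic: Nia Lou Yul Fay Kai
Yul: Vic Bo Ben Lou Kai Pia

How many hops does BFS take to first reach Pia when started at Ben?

Level 0: Ben
Level 1: Bo, Cal, Dee, Kai, Yul
Level 2: Cyd, Fay, Lou, Nia, Omar, Pia, Vic
Pia first appears at level 2.

2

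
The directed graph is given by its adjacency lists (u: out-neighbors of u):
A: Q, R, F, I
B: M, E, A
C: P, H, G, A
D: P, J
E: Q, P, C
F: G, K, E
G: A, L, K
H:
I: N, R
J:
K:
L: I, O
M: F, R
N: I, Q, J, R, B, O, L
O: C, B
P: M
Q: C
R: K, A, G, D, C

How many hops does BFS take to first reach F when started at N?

Level 0: N
Level 1: B, I, J, L, O, Q, R
Level 2: A, C, D, E, G, K, M
Level 3: F, H, P
F first appears at level 3.

3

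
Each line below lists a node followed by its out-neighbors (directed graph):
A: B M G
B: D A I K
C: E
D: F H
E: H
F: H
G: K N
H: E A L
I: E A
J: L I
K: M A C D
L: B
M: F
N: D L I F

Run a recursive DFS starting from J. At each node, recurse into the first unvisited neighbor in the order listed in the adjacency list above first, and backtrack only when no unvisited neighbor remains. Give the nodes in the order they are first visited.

J → L → B → D → F → H → E → A → M → G → K → C → N → I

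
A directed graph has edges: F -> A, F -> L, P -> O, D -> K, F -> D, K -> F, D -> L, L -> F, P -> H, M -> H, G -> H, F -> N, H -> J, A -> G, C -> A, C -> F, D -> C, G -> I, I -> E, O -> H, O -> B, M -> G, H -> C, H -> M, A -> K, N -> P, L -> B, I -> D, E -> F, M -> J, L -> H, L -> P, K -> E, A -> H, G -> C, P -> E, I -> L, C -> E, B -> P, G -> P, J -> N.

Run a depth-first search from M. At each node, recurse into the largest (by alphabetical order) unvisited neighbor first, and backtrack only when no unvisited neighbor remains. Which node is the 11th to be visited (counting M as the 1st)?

Visit M
M → J
J → N
N → P
P → O
O → H
H → C
C → F
F → L
L → B
F → D
D → K
K → E
F → A
A → G
G → I

Visit order: M, J, N, P, O, H, C, F, L, B, D, K, E, A, G, I

D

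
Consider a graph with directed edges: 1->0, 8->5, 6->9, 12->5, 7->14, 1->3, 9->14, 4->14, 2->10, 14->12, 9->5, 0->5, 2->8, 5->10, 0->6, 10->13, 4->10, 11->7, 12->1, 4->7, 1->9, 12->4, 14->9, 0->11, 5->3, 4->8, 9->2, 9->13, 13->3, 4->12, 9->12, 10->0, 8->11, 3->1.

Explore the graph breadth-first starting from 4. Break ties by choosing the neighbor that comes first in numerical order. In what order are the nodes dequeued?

4 → 7 → 8 → 10 → 12 → 14 → 5 → 11 → 0 → 13 → 1 → 9 → 3 → 6 → 2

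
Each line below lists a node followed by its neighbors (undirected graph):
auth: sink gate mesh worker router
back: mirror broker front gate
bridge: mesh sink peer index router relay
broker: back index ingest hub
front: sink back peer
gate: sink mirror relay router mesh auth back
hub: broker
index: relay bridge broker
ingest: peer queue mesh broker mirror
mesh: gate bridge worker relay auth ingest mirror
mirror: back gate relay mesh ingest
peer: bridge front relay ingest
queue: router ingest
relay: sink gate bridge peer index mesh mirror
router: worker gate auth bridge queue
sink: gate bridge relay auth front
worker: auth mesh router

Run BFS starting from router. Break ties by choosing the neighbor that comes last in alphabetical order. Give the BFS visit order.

router, worker, queue, gate, bridge, auth, mesh, ingest, sink, relay, mirror, back, peer, index, broker, front, hub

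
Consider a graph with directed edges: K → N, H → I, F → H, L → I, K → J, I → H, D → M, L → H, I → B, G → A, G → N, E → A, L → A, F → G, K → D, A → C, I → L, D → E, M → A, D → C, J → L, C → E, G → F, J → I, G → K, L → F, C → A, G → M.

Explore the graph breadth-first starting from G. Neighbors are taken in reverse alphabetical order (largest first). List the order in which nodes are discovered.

Visit G; enqueue N, M, K, F, A → queue [N, M, K, F, A]
Visit N → queue [M, K, F, A]
Visit M → queue [K, F, A]
Visit K; enqueue J, D → queue [F, A, J, D]
Visit F; enqueue H → queue [A, J, D, H]
Visit A; enqueue C → queue [J, D, H, C]
Visit J; enqueue L, I → queue [D, H, C, L, I]
Visit D; enqueue E → queue [H, C, L, I, E]
Visit H → queue [C, L, I, E]
Visit C → queue [L, I, E]
Visit L → queue [I, E]
Visit I; enqueue B → queue [E, B]
Visit E → queue [B]
Visit B → queue []

G N M K F A J D H C L I E B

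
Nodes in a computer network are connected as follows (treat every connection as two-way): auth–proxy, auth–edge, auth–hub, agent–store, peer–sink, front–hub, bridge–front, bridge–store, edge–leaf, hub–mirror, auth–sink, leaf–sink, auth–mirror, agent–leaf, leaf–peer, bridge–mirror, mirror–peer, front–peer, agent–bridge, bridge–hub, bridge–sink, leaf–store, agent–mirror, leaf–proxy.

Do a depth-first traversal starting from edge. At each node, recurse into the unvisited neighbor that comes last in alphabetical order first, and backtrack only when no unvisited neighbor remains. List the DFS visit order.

edge, leaf, store, bridge, sink, peer, mirror, hub, front, auth, proxy, agent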